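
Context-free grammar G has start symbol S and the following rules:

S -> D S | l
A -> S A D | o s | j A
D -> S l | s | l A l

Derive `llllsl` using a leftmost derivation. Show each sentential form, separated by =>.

S=>DS=>SlS=>llS=>llDS=>llSlS=>llllS=>llllDS=>llllsS=>llllsl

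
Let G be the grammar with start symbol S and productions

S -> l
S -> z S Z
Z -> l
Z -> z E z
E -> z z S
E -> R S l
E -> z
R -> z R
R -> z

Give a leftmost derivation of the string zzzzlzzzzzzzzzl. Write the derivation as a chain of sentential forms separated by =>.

S => zSZ   [S -> z S Z]
zSZ => zzSZZ   [S -> z S Z]
zzSZZ => zzzSZZZ   [S -> z S Z]
zzzSZZZ => zzzzSZZZZ   [S -> z S Z]
zzzzSZZZZ => zzzzlZZZZ   [S -> l]
zzzzlZZZZ => zzzzlzEzZZZ   [Z -> z E z]
zzzzlzEzZZZ => zzzzlzzzZZZ   [E -> z]
zzzzlzzzZZZ => zzzzlzzzzEzZZ   [Z -> z E z]
zzzzlzzzzEzZZ => zzzzlzzzzzzZZ   [E -> z]
zzzzlzzzzzzZZ => zzzzlzzzzzzzEzZ   [Z -> z E z]
zzzzlzzzzzzzEzZ => zzzzlzzzzzzzzzZ   [E -> z]
zzzzlzzzzzzzzzZ => zzzzlzzzzzzzzzl   [Z -> l]

S=>zSZ=>zzSZZ=>zzzSZZZ=>zzzzSZZZZ=>zzzzlZZZZ=>zzzzlzEzZZZ=>zzzzlzzzZZZ=>zzzzlzzzzEzZZ=>zzzzlzzzzzzZZ=>zzzzlzzzzzzzEzZ=>zzzzlzzzzzzzzzZ=>zzzzlzzzzzzzzzl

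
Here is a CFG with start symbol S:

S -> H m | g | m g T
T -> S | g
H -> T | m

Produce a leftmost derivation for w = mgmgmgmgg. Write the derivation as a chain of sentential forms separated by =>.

S => mgT => mgS => mgmgT => mgmgS => mgmgmgT => mgmgmgS => mgmgmgmgT => mgmgmgmgg

S => mgT   [S -> m g T]
mgT => mgS   [T -> S]
mgS => mgmgT   [S -> m g T]
mgmgT => mgmgS   [T -> S]
mgmgS => mgmgmgT   [S -> m g T]
mgmgmgT => mgmgmgS   [T -> S]
mgmgmgS => mgmgmgmgT   [S -> m g T]
mgmgmgmgT => mgmgmgmgg   [T -> g]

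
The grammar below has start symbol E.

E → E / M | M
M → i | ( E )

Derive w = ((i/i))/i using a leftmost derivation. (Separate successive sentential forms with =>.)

E=>E/M=>M/M=>(E)/M=>(M)/M=>((E))/M=>((E/M))/M=>((M/M))/M=>((i/M))/M=>((i/i))/M=>((i/i))/i

E => E/M   [E → E / M]
E/M => M/M   [E → M]
M/M => (E)/M   [M → ( E )]
(E)/M => (M)/M   [E → M]
(M)/M => ((E))/M   [M → ( E )]
((E))/M => ((E/M))/M   [E → E / M]
((E/M))/M => ((M/M))/M   [E → M]
((M/M))/M => ((i/M))/M   [M → i]
((i/M))/M => ((i/i))/M   [M → i]
((i/i))/M => ((i/i))/i   [M → i]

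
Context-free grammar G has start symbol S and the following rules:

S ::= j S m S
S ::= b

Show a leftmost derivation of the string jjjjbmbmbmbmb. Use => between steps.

S => jSmS => jjSmSmS => jjjSmSmSmS => jjjjSmSmSmSmS => jjjjbmSmSmSmS => jjjjbmbmSmSmS => jjjjbmbmbmSmS => jjjjbmbmbmbmS => jjjjbmbmbmbmb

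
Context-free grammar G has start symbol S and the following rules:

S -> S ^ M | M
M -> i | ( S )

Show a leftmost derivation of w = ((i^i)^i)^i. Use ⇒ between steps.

S⇒S^M⇒M^M⇒(S)^M⇒(S^M)^M⇒(M^M)^M⇒((S)^M)^M⇒((S^M)^M)^M⇒((M^M)^M)^M⇒((i^M)^M)^M⇒((i^i)^M)^M⇒((i^i)^i)^M⇒((i^i)^i)^i

S ⇒ S^M   [S -> S ^ M]
S^M ⇒ M^M   [S -> M]
M^M ⇒ (S)^M   [M -> ( S )]
(S)^M ⇒ (S^M)^M   [S -> S ^ M]
(S^M)^M ⇒ (M^M)^M   [S -> M]
(M^M)^M ⇒ ((S)^M)^M   [M -> ( S )]
((S)^M)^M ⇒ ((S^M)^M)^M   [S -> S ^ M]
((S^M)^M)^M ⇒ ((M^M)^M)^M   [S -> M]
((M^M)^M)^M ⇒ ((i^M)^M)^M   [M -> i]
((i^M)^M)^M ⇒ ((i^i)^M)^M   [M -> i]
((i^i)^M)^M ⇒ ((i^i)^i)^M   [M -> i]
((i^i)^i)^M ⇒ ((i^i)^i)^i   [M -> i]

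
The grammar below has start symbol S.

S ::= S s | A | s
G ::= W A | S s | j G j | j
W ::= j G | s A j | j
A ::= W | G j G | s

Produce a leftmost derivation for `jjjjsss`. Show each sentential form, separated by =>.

S => A => GjG => jGjjG => jjjjG => jjjjSs => jjjjSss => jjjjsss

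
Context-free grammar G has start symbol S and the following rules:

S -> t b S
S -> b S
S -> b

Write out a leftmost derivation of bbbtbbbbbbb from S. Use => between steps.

S => bS   [S -> b S]
bS => bbS   [S -> b S]
bbS => bbbS   [S -> b S]
bbbS => bbbtbS   [S -> t b S]
bbbtbS => bbbtbbS   [S -> b S]
bbbtbbS => bbbtbbbS   [S -> b S]
bbbtbbbS => bbbtbbbbS   [S -> b S]
bbbtbbbbS => bbbtbbbbbS   [S -> b S]
bbbtbbbbbS => bbbtbbbbbbS   [S -> b S]
bbbtbbbbbbS => bbbtbbbbbbb   [S -> b]

S=>bS=>bbS=>bbbS=>bbbtbS=>bbbtbbS=>bbbtbbbS=>bbbtbbbbS=>bbbtbbbbbS=>bbbtbbbbbbS=>bbbtbbbbbbb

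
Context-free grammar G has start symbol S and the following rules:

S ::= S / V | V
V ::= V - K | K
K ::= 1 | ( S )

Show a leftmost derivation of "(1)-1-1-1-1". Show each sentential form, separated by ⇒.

S ⇒ V ⇒ V-K ⇒ V-K-K ⇒ V-K-K-K ⇒ V-K-K-K-K ⇒ K-K-K-K-K ⇒ (S)-K-K-K-K ⇒ (V)-K-K-K-K ⇒ (K)-K-K-K-K ⇒ (1)-K-K-K-K ⇒ (1)-1-K-K-K ⇒ (1)-1-1-K-K ⇒ (1)-1-1-1-K ⇒ (1)-1-1-1-1

S ⇒ V   [S ::= V]
V ⇒ V-K   [V ::= V - K]
V-K ⇒ V-K-K   [V ::= V - K]
V-K-K ⇒ V-K-K-K   [V ::= V - K]
V-K-K-K ⇒ V-K-K-K-K   [V ::= V - K]
V-K-K-K-K ⇒ K-K-K-K-K   [V ::= K]
K-K-K-K-K ⇒ (S)-K-K-K-K   [K ::= ( S )]
(S)-K-K-K-K ⇒ (V)-K-K-K-K   [S ::= V]
(V)-K-K-K-K ⇒ (K)-K-K-K-K   [V ::= K]
(K)-K-K-K-K ⇒ (1)-K-K-K-K   [K ::= 1]
(1)-K-K-K-K ⇒ (1)-1-K-K-K   [K ::= 1]
(1)-1-K-K-K ⇒ (1)-1-1-K-K   [K ::= 1]
(1)-1-1-K-K ⇒ (1)-1-1-1-K   [K ::= 1]
(1)-1-1-1-K ⇒ (1)-1-1-1-1   [K ::= 1]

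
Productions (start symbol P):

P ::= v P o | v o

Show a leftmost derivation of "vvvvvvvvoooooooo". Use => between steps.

P => vPo => vvPoo => vvvPooo => vvvvPoooo => vvvvvPooooo => vvvvvvPoooooo => vvvvvvvPooooooo => vvvvvvvvoooooooo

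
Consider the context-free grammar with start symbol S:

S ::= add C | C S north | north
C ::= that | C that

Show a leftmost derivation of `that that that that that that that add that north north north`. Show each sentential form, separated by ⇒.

S ⇒ C S north ⇒ that S north ⇒ that C S north north ⇒ that C that S north north ⇒ that C that that S north north ⇒ that C that that that S north north ⇒ that that that that that S north north ⇒ that that that that that C S north north north ⇒ that that that that that C that S north north north ⇒ that that that that that that that S north north north ⇒ that that that that that that that add C north north north ⇒ that that that that that that that add that north north north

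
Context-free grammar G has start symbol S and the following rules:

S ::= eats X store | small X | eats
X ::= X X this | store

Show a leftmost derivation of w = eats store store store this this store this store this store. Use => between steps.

S => eats X store => eats X X this store => eats X X this X this store => eats X X this X this X this store => eats store X this X this X this store => eats store X X this this X this X this store => eats store store X this this X this X this store => eats store store store this this X this X this store => eats store store store this this store this X this store => eats store store store this this store this store this store

S => eats X store   [S ::= eats X store]
eats X store => eats X X this store   [X ::= X X this]
eats X X this store => eats X X this X this store   [X ::= X X this]
eats X X this X this store => eats X X this X this X this store   [X ::= X X this]
eats X X this X this X this store => eats store X this X this X this store   [X ::= store]
eats store X this X this X this store => eats store X X this this X this X this store   [X ::= X X this]
eats store X X this this X this X this store => eats store store X this this X this X this store   [X ::= store]
eats store store X this this X this X this store => eats store store store this this X this X this store   [X ::= store]
eats store store store this this X this X this store => eats store store store this this store this X this store   [X ::= store]
eats store store store this this store this X this store => eats store store store this this store this store this store   [X ::= store]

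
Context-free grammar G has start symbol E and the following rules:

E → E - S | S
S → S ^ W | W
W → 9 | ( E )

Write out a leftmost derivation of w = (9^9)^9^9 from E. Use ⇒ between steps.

E ⇒ S ⇒ S^W ⇒ S^W^W ⇒ W^W^W ⇒ (E)^W^W ⇒ (S)^W^W ⇒ (S^W)^W^W ⇒ (W^W)^W^W ⇒ (9^W)^W^W ⇒ (9^9)^W^W ⇒ (9^9)^9^W ⇒ (9^9)^9^9

E ⇒ S   [E → S]
S ⇒ S^W   [S → S ^ W]
S^W ⇒ S^W^W   [S → S ^ W]
S^W^W ⇒ W^W^W   [S → W]
W^W^W ⇒ (E)^W^W   [W → ( E )]
(E)^W^W ⇒ (S)^W^W   [E → S]
(S)^W^W ⇒ (S^W)^W^W   [S → S ^ W]
(S^W)^W^W ⇒ (W^W)^W^W   [S → W]
(W^W)^W^W ⇒ (9^W)^W^W   [W → 9]
(9^W)^W^W ⇒ (9^9)^W^W   [W → 9]
(9^9)^W^W ⇒ (9^9)^9^W   [W → 9]
(9^9)^9^W ⇒ (9^9)^9^9   [W → 9]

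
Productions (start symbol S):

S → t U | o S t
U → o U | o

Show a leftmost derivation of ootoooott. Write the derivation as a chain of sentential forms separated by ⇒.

S ⇒ oSt   [S → o S t]
oSt ⇒ ooStt   [S → o S t]
ooStt ⇒ ootUtt   [S → t U]
ootUtt ⇒ ootoUtt   [U → o U]
ootoUtt ⇒ ootooUtt   [U → o U]
ootooUtt ⇒ ootoooUtt   [U → o U]
ootoooUtt ⇒ ootoooott   [U → o]

S ⇒ oSt ⇒ ooStt ⇒ ootUtt ⇒ ootoUtt ⇒ ootooUtt ⇒ ootoooUtt ⇒ ootoooott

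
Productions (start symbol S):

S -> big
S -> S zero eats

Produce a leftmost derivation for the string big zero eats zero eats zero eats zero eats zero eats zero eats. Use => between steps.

S => S zero eats => S zero eats zero eats => S zero eats zero eats zero eats => S zero eats zero eats zero eats zero eats => S zero eats zero eats zero eats zero eats zero eats => S zero eats zero eats zero eats zero eats zero eats zero eats => big zero eats zero eats zero eats zero eats zero eats zero eats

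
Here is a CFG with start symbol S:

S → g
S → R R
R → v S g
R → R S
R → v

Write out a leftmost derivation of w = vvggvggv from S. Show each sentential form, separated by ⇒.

S ⇒ RR   [S → R R]
RR ⇒ RSR   [R → R S]
RSR ⇒ vSgSR   [R → v S g]
vSgSR ⇒ vRRgSR   [S → R R]
vRRgSR ⇒ vvSgRgSR   [R → v S g]
vvSgRgSR ⇒ vvggRgSR   [S → g]
vvggRgSR ⇒ vvggvgSR   [R → v]
vvggvgSR ⇒ vvggvggR   [S → g]
vvggvggR ⇒ vvggvggv   [R → v]

S ⇒ RR ⇒ RSR ⇒ vSgSR ⇒ vRRgSR ⇒ vvSgRgSR ⇒ vvggRgSR ⇒ vvggvgSR ⇒ vvggvggR ⇒ vvggvggv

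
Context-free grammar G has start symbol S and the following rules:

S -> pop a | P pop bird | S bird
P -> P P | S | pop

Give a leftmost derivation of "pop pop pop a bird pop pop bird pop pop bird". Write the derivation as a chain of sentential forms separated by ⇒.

S ⇒ P pop bird ⇒ P P pop bird ⇒ P P P pop bird ⇒ pop P P pop bird ⇒ pop P P P pop bird ⇒ pop pop P P pop bird ⇒ pop pop S P pop bird ⇒ pop pop P pop bird P pop bird ⇒ pop pop P P pop bird P pop bird ⇒ pop pop S P pop bird P pop bird ⇒ pop pop S bird P pop bird P pop bird ⇒ pop pop pop a bird P pop bird P pop bird ⇒ pop pop pop a bird pop pop bird P pop bird ⇒ pop pop pop a bird pop pop bird pop pop bird

S ⇒ P pop bird   [S -> P pop bird]
P pop bird ⇒ P P pop bird   [P -> P P]
P P pop bird ⇒ P P P pop bird   [P -> P P]
P P P pop bird ⇒ pop P P pop bird   [P -> pop]
pop P P pop bird ⇒ pop P P P pop bird   [P -> P P]
pop P P P pop bird ⇒ pop pop P P pop bird   [P -> pop]
pop pop P P pop bird ⇒ pop pop S P pop bird   [P -> S]
pop pop S P pop bird ⇒ pop pop P pop bird P pop bird   [S -> P pop bird]
pop pop P pop bird P pop bird ⇒ pop pop P P pop bird P pop bird   [P -> P P]
pop pop P P pop bird P pop bird ⇒ pop pop S P pop bird P pop bird   [P -> S]
pop pop S P pop bird P pop bird ⇒ pop pop S bird P pop bird P pop bird   [S -> S bird]
pop pop S bird P pop bird P pop bird ⇒ pop pop pop a bird P pop bird P pop bird   [S -> pop a]
pop pop pop a bird P pop bird P pop bird ⇒ pop pop pop a bird pop pop bird P pop bird   [P -> pop]
pop pop pop a bird pop pop bird P pop bird ⇒ pop pop pop a bird pop pop bird pop pop bird   [P -> pop]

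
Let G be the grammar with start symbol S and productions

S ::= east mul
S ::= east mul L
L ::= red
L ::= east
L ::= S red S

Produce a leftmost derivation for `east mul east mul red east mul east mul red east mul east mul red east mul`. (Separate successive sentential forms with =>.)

S => east mul L   [S ::= east mul L]
east mul L => east mul S red S   [L ::= S red S]
east mul S red S => east mul east mul red S   [S ::= east mul]
east mul east mul red S => east mul east mul red east mul L   [S ::= east mul L]
east mul east mul red east mul L => east mul east mul red east mul S red S   [L ::= S red S]
east mul east mul red east mul S red S => east mul east mul red east mul east mul red S   [S ::= east mul]
east mul east mul red east mul east mul red S => east mul east mul red east mul east mul red east mul L   [S ::= east mul L]
east mul east mul red east mul east mul red east mul L => east mul east mul red east mul east mul red east mul S red S   [L ::= S red S]
east mul east mul red east mul east mul red east mul S red S => east mul east mul red east mul east mul red east mul east mul red S   [S ::= east mul]
east mul east mul red east mul east mul red east mul east mul red S => east mul east mul red east mul east mul red east mul east mul red east mul   [S ::= east mul]

S => east mul L => east mul S red S => east mul east mul red S => east mul east mul red east mul L => east mul east mul red east mul S red S => east mul east mul red east mul east mul red S => east mul east mul red east mul east mul red east mul L => east mul east mul red east mul east mul red east mul S red S => east mul east mul red east mul east mul red east mul east mul red S => east mul east mul red east mul east mul red east mul east mul red east mul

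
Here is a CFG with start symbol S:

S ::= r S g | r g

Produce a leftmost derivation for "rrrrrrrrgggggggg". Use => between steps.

S => rSg => rrSgg => rrrSggg => rrrrSgggg => rrrrrSggggg => rrrrrrSgggggg => rrrrrrrSggggggg => rrrrrrrrgggggggg

S => rSg   [S ::= r S g]
rSg => rrSgg   [S ::= r S g]
rrSgg => rrrSggg   [S ::= r S g]
rrrSggg => rrrrSgggg   [S ::= r S g]
rrrrSgggg => rrrrrSggggg   [S ::= r S g]
rrrrrSggggg => rrrrrrSgggggg   [S ::= r S g]
rrrrrrSgggggg => rrrrrrrSggggggg   [S ::= r S g]
rrrrrrrSggggggg => rrrrrrrrgggggggg   [S ::= r g]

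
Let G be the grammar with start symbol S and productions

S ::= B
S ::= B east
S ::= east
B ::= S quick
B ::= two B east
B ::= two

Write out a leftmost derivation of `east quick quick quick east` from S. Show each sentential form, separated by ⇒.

S ⇒ B east ⇒ S quick east ⇒ B quick east ⇒ S quick quick east ⇒ B quick quick east ⇒ S quick quick quick east ⇒ east quick quick quick east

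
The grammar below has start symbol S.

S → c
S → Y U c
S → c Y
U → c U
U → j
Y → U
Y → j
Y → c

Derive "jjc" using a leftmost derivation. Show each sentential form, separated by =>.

S => YUc   [S → Y U c]
YUc => jUc   [Y → j]
jUc => jjc   [U → j]

S => YUc => jUc => jjc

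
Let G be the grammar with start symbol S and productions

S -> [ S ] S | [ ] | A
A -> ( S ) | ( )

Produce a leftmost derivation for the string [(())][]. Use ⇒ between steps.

S ⇒ [S]S ⇒ [A]S ⇒ [(S)]S ⇒ [(A)]S ⇒ [(())]S ⇒ [(())][]

S ⇒ [S]S   [S -> [ S ] S]
[S]S ⇒ [A]S   [S -> A]
[A]S ⇒ [(S)]S   [A -> ( S )]
[(S)]S ⇒ [(A)]S   [S -> A]
[(A)]S ⇒ [(())]S   [A -> ( )]
[(())]S ⇒ [(())][]   [S -> [ ]]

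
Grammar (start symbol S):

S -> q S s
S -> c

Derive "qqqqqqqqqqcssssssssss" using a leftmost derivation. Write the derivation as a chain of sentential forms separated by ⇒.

S ⇒ qSs ⇒ qqSss ⇒ qqqSsss ⇒ qqqqSssss ⇒ qqqqqSsssss ⇒ qqqqqqSssssss ⇒ qqqqqqqSsssssss ⇒ qqqqqqqqSssssssss ⇒ qqqqqqqqqSsssssssss ⇒ qqqqqqqqqqSssssssssss ⇒ qqqqqqqqqqcssssssssss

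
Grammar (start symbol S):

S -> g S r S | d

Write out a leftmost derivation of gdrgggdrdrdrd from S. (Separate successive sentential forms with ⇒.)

S ⇒ gSrS ⇒ gdrS ⇒ gdrgSrS ⇒ gdrggSrSrS ⇒ gdrgggSrSrSrS ⇒ gdrgggdrSrSrS ⇒ gdrgggdrdrSrS ⇒ gdrgggdrdrdrS ⇒ gdrgggdrdrdrd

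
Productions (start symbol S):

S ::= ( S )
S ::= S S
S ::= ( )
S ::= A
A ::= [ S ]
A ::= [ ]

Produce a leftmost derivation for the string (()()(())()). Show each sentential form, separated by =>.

S => (S) => (SS) => (SSS) => (()SS) => (()SSS) => (()()SS) => (()()(S)S) => (()()(())S) => (()()(())())

S => (S)   [S ::= ( S )]
(S) => (SS)   [S ::= S S]
(SS) => (SSS)   [S ::= S S]
(SSS) => (()SS)   [S ::= ( )]
(()SS) => (()SSS)   [S ::= S S]
(()SSS) => (()()SS)   [S ::= ( )]
(()()SS) => (()()(S)S)   [S ::= ( S )]
(()()(S)S) => (()()(())S)   [S ::= ( )]
(()()(())S) => (()()(())())   [S ::= ( )]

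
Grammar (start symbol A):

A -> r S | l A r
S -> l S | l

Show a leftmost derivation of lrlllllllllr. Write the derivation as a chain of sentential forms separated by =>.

A => lAr   [A -> l A r]
lAr => lrSr   [A -> r S]
lrSr => lrlSr   [S -> l S]
lrlSr => lrllSr   [S -> l S]
lrllSr => lrlllSr   [S -> l S]
lrlllSr => lrllllSr   [S -> l S]
lrllllSr => lrlllllSr   [S -> l S]
lrlllllSr => lrllllllSr   [S -> l S]
lrllllllSr => lrlllllllSr   [S -> l S]
lrlllllllSr => lrllllllllSr   [S -> l S]
lrllllllllSr => lrlllllllllr   [S -> l]

A => lAr => lrSr => lrlSr => lrllSr => lrlllSr => lrllllSr => lrlllllSr => lrllllllSr => lrlllllllSr => lrllllllllSr => lrlllllllllr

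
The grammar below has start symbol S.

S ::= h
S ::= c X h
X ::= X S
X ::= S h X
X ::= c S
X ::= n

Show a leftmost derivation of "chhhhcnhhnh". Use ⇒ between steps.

S ⇒ cXh   [S ::= c X h]
cXh ⇒ cShXh   [X ::= S h X]
cShXh ⇒ chhXh   [S ::= h]
chhXh ⇒ chhShXh   [X ::= S h X]
chhShXh ⇒ chhhhXh   [S ::= h]
chhhhXh ⇒ chhhhShXh   [X ::= S h X]
chhhhShXh ⇒ chhhhcXhhXh   [S ::= c X h]
chhhhcXhhXh ⇒ chhhhcnhhXh   [X ::= n]
chhhhcnhhXh ⇒ chhhhcnhhnh   [X ::= n]

S⇒cXh⇒cShXh⇒chhXh⇒chhShXh⇒chhhhXh⇒chhhhShXh⇒chhhhcXhhXh⇒chhhhcnhhXh⇒chhhhcnhhnh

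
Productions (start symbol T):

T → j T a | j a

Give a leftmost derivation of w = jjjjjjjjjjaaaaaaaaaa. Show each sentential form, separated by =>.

T=>jTa=>jjTaa=>jjjTaaa=>jjjjTaaaa=>jjjjjTaaaaa=>jjjjjjTaaaaaa=>jjjjjjjTaaaaaaa=>jjjjjjjjTaaaaaaaa=>jjjjjjjjjTaaaaaaaaa=>jjjjjjjjjjaaaaaaaaaa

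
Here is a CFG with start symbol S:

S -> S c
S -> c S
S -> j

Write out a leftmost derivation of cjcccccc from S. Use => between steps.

S => Sc   [S -> S c]
Sc => Scc   [S -> S c]
Scc => cScc   [S -> c S]
cScc => cSccc   [S -> S c]
cSccc => cScccc   [S -> S c]
cScccc => cSccccc   [S -> S c]
cSccccc => cScccccc   [S -> S c]
cScccccc => cjcccccc   [S -> j]

S => Sc => Scc => cScc => cSccc => cScccc => cSccccc => cScccccc => cjcccccc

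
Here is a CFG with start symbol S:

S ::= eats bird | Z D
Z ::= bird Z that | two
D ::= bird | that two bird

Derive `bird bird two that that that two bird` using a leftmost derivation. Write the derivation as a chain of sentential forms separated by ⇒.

S ⇒ Z D ⇒ bird Z that D ⇒ bird bird Z that that D ⇒ bird bird two that that D ⇒ bird bird two that that that two bird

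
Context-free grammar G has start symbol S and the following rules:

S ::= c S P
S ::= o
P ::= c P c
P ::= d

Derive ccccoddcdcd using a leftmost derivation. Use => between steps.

S=>cSP=>ccSPP=>cccSPPP=>ccccSPPPP=>ccccoPPPP=>ccccodPPP=>ccccoddPP=>ccccoddcPcP=>ccccoddcdcP=>ccccoddcdcd

S => cSP   [S ::= c S P]
cSP => ccSPP   [S ::= c S P]
ccSPP => cccSPPP   [S ::= c S P]
cccSPPP => ccccSPPPP   [S ::= c S P]
ccccSPPPP => ccccoPPPP   [S ::= o]
ccccoPPPP => ccccodPPP   [P ::= d]
ccccodPPP => ccccoddPP   [P ::= d]
ccccoddPP => ccccoddcPcP   [P ::= c P c]
ccccoddcPcP => ccccoddcdcP   [P ::= d]
ccccoddcdcP => ccccoddcdcd   [P ::= d]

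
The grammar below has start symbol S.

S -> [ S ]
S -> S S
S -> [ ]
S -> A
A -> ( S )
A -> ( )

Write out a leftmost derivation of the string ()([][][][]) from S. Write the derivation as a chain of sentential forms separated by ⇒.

S⇒SS⇒AS⇒()S⇒()A⇒()(S)⇒()(SS)⇒()(SSS)⇒()([]SS)⇒()([]SSS)⇒()([][]SS)⇒()([][][]S)⇒()([][][][])

S ⇒ SS   [S -> S S]
SS ⇒ AS   [S -> A]
AS ⇒ ()S   [A -> ( )]
()S ⇒ ()A   [S -> A]
()A ⇒ ()(S)   [A -> ( S )]
()(S) ⇒ ()(SS)   [S -> S S]
()(SS) ⇒ ()(SSS)   [S -> S S]
()(SSS) ⇒ ()([]SS)   [S -> [ ]]
()([]SS) ⇒ ()([]SSS)   [S -> S S]
()([]SSS) ⇒ ()([][]SS)   [S -> [ ]]
()([][]SS) ⇒ ()([][][]S)   [S -> [ ]]
()([][][]S) ⇒ ()([][][][])   [S -> [ ]]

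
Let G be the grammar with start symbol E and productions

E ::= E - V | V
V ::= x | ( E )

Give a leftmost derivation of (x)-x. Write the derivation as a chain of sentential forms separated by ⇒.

E⇒E-V⇒V-V⇒(E)-V⇒(V)-V⇒(x)-V⇒(x)-x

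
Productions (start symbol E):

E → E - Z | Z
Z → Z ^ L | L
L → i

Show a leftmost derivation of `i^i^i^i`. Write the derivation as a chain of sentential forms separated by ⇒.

E ⇒ Z ⇒ Z^L ⇒ Z^L^L ⇒ Z^L^L^L ⇒ L^L^L^L ⇒ i^L^L^L ⇒ i^i^L^L ⇒ i^i^i^L ⇒ i^i^i^i

E ⇒ Z   [E → Z]
Z ⇒ Z^L   [Z → Z ^ L]
Z^L ⇒ Z^L^L   [Z → Z ^ L]
Z^L^L ⇒ Z^L^L^L   [Z → Z ^ L]
Z^L^L^L ⇒ L^L^L^L   [Z → L]
L^L^L^L ⇒ i^L^L^L   [L → i]
i^L^L^L ⇒ i^i^L^L   [L → i]
i^i^L^L ⇒ i^i^i^L   [L → i]
i^i^i^L ⇒ i^i^i^i   [L → i]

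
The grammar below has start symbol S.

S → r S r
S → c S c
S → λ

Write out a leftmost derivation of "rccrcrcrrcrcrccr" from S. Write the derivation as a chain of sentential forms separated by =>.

S => rSr => rcScr => rccSccr => rccrSrccr => rccrcScrccr => rccrcrSrcrccr => rccrcrcScrcrccr => rccrcrcrSrcrcrccr => rccrcrcrrcrcrccr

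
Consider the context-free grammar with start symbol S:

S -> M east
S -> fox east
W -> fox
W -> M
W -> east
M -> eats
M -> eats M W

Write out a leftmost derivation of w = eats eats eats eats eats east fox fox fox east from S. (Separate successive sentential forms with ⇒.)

S ⇒ M east   [S -> M east]
M east ⇒ eats M W east   [M -> eats M W]
eats M W east ⇒ eats eats M W W east   [M -> eats M W]
eats eats M W W east ⇒ eats eats eats M W W W east   [M -> eats M W]
eats eats eats M W W W east ⇒ eats eats eats eats M W W W W east   [M -> eats M W]
eats eats eats eats M W W W W east ⇒ eats eats eats eats eats W W W W east   [M -> eats]
eats eats eats eats eats W W W W east ⇒ eats eats eats eats eats east W W W east   [W -> east]
eats eats eats eats eats east W W W east ⇒ eats eats eats eats eats east fox W W east   [W -> fox]
eats eats eats eats eats east fox W W east ⇒ eats eats eats eats eats east fox fox W east   [W -> fox]
eats eats eats eats eats east fox fox W east ⇒ eats eats eats eats eats east fox fox fox east   [W -> fox]

S ⇒ M east ⇒ eats M W east ⇒ eats eats M W W east ⇒ eats eats eats M W W W east ⇒ eats eats eats eats M W W W W east ⇒ eats eats eats eats eats W W W W east ⇒ eats eats eats eats eats east W W W east ⇒ eats eats eats eats eats east fox W W east ⇒ eats eats eats eats eats east fox fox W east ⇒ eats eats eats eats eats east fox fox fox east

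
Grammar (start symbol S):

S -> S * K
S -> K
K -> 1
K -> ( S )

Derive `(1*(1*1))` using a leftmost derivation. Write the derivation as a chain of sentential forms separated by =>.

S=>K=>(S)=>(S*K)=>(K*K)=>(1*K)=>(1*(S))=>(1*(S*K))=>(1*(K*K))=>(1*(1*K))=>(1*(1*1))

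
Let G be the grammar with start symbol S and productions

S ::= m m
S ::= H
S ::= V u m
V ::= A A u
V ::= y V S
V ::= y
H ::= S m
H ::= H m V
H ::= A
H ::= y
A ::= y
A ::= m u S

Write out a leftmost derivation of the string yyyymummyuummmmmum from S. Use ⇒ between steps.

S ⇒ Vum ⇒ yVSum ⇒ yyVSSum ⇒ yyyVSSSum ⇒ yyyySSSum ⇒ yyyyVumSSum ⇒ yyyyAAuumSSum ⇒ yyyymuSAuumSSum ⇒ yyyymummAuumSSum ⇒ yyyymummyuumSSum ⇒ yyyymummyuummmSum ⇒ yyyymummyuummmmmum

S ⇒ Vum   [S ::= V u m]
Vum ⇒ yVSum   [V ::= y V S]
yVSum ⇒ yyVSSum   [V ::= y V S]
yyVSSum ⇒ yyyVSSSum   [V ::= y V S]
yyyVSSSum ⇒ yyyySSSum   [V ::= y]
yyyySSSum ⇒ yyyyVumSSum   [S ::= V u m]
yyyyVumSSum ⇒ yyyyAAuumSSum   [V ::= A A u]
yyyyAAuumSSum ⇒ yyyymuSAuumSSum   [A ::= m u S]
yyyymuSAuumSSum ⇒ yyyymummAuumSSum   [S ::= m m]
yyyymummAuumSSum ⇒ yyyymummyuumSSum   [A ::= y]
yyyymummyuumSSum ⇒ yyyymummyuummmSum   [S ::= m m]
yyyymummyuummmSum ⇒ yyyymummyuummmmmum   [S ::= m m]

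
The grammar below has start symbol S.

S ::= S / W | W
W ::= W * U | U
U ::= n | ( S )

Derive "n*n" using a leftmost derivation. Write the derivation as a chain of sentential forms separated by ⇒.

S ⇒ W   [S ::= W]
W ⇒ W*U   [W ::= W * U]
W*U ⇒ U*U   [W ::= U]
U*U ⇒ n*U   [U ::= n]
n*U ⇒ n*n   [U ::= n]

S ⇒ W ⇒ W*U ⇒ U*U ⇒ n*U ⇒ n*n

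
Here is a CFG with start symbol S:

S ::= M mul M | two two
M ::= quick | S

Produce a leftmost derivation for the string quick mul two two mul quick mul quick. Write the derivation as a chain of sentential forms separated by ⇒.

S ⇒ M mul M   [S ::= M mul M]
M mul M ⇒ S mul M   [M ::= S]
S mul M ⇒ M mul M mul M   [S ::= M mul M]
M mul M mul M ⇒ quick mul M mul M   [M ::= quick]
quick mul M mul M ⇒ quick mul S mul M   [M ::= S]
quick mul S mul M ⇒ quick mul M mul M mul M   [S ::= M mul M]
quick mul M mul M mul M ⇒ quick mul S mul M mul M   [M ::= S]
quick mul S mul M mul M ⇒ quick mul two two mul M mul M   [S ::= two two]
quick mul two two mul M mul M ⇒ quick mul two two mul quick mul M   [M ::= quick]
quick mul two two mul quick mul M ⇒ quick mul two two mul quick mul quick   [M ::= quick]

S ⇒ M mul M ⇒ S mul M ⇒ M mul M mul M ⇒ quick mul M mul M ⇒ quick mul S mul M ⇒ quick mul M mul M mul M ⇒ quick mul S mul M mul M ⇒ quick mul two two mul M mul M ⇒ quick mul two two mul quick mul M ⇒ quick mul two two mul quick mul quick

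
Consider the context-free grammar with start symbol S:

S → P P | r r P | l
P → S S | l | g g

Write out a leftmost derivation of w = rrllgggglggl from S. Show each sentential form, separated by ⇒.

S ⇒ rrP ⇒ rrSS ⇒ rrPPS ⇒ rrSSPS ⇒ rrlSPS ⇒ rrlPPPS ⇒ rrllPPS ⇒ rrllSSPS ⇒ rrllPPSPS ⇒ rrllggPSPS ⇒ rrllggggSPS ⇒ rrllgggglPS ⇒ rrllgggglggS ⇒ rrllgggglggl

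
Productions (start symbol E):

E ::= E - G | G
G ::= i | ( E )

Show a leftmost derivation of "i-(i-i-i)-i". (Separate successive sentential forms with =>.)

E => E-G   [E ::= E - G]
E-G => E-G-G   [E ::= E - G]
E-G-G => G-G-G   [E ::= G]
G-G-G => i-G-G   [G ::= i]
i-G-G => i-(E)-G   [G ::= ( E )]
i-(E)-G => i-(E-G)-G   [E ::= E - G]
i-(E-G)-G => i-(E-G-G)-G   [E ::= E - G]
i-(E-G-G)-G => i-(G-G-G)-G   [E ::= G]
i-(G-G-G)-G => i-(i-G-G)-G   [G ::= i]
i-(i-G-G)-G => i-(i-i-G)-G   [G ::= i]
i-(i-i-G)-G => i-(i-i-i)-G   [G ::= i]
i-(i-i-i)-G => i-(i-i-i)-i   [G ::= i]

E=>E-G=>E-G-G=>G-G-G=>i-G-G=>i-(E)-G=>i-(E-G)-G=>i-(E-G-G)-G=>i-(G-G-G)-G=>i-(i-G-G)-G=>i-(i-i-G)-G=>i-(i-i-i)-G=>i-(i-i-i)-i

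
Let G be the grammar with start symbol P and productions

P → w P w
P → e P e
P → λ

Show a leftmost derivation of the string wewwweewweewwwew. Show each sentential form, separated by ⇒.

P ⇒ wPw   [P → w P w]
wPw ⇒ wePew   [P → e P e]
wePew ⇒ wewPwew   [P → w P w]
wewPwew ⇒ wewwPwwew   [P → w P w]
wewwPwwew ⇒ wewwwPwwwew   [P → w P w]
wewwwPwwwew ⇒ wewwwePewwwew   [P → e P e]
wewwwePewwwew ⇒ wewwweePeewwwew   [P → e P e]
wewwweePeewwwew ⇒ wewwweewPweewwwew   [P → w P w]
wewwweewPweewwwew ⇒ wewwweewweewwwew   [P → λ]

P⇒wPw⇒wePew⇒wewPwew⇒wewwPwwew⇒wewwwPwwwew⇒wewwwePewwwew⇒wewwweePeewwwew⇒wewwweewPweewwwew⇒wewwweewweewwwew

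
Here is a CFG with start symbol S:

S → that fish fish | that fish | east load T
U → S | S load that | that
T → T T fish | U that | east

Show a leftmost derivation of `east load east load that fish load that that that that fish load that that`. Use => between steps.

S => east load T   [S → east load T]
east load T => east load U that   [T → U that]
east load U that => east load S load that that   [U → S load that]
east load S load that that => east load east load T load that that   [S → east load T]
east load east load T load that that => east load east load T T fish load that that   [T → T T fish]
east load east load T T fish load that that => east load east load U that T fish load that that   [T → U that]
east load east load U that T fish load that that => east load east load S load that that T fish load that that   [U → S load that]
east load east load S load that that T fish load that that => east load east load that fish load that that T fish load that that   [S → that fish]
east load east load that fish load that that T fish load that that => east load east load that fish load that that U that fish load that that   [T → U that]
east load east load that fish load that that U that fish load that that => east load east load that fish load that that that that fish load that that   [U → that]

S => east load T => east load U that => east load S load that that => east load east load T load that that => east load east load T T fish load that that => east load east load U that T fish load that that => east load east load S load that that T fish load that that => east load east load that fish load that that T fish load that that => east load east load that fish load that that U that fish load that that => east load east load that fish load that that that that fish load that that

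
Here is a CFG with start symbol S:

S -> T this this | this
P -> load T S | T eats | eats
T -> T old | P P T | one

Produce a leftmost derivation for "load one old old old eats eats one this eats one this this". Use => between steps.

S => T this this => P P T this this => load T S P T this this => load P P T S P T this this => load T eats P T S P T this this => load T old eats P T S P T this this => load T old old eats P T S P T this this => load T old old old eats P T S P T this this => load one old old old eats P T S P T this this => load one old old old eats eats T S P T this this => load one old old old eats eats one S P T this this => load one old old old eats eats one this P T this this => load one old old old eats eats one this eats T this this => load one old old old eats eats one this eats one this this

S => T this this   [S -> T this this]
T this this => P P T this this   [T -> P P T]
P P T this this => load T S P T this this   [P -> load T S]
load T S P T this this => load P P T S P T this this   [T -> P P T]
load P P T S P T this this => load T eats P T S P T this this   [P -> T eats]
load T eats P T S P T this this => load T old eats P T S P T this this   [T -> T old]
load T old eats P T S P T this this => load T old old eats P T S P T this this   [T -> T old]
load T old old eats P T S P T this this => load T old old old eats P T S P T this this   [T -> T old]
load T old old old eats P T S P T this this => load one old old old eats P T S P T this this   [T -> one]
load one old old old eats P T S P T this this => load one old old old eats eats T S P T this this   [P -> eats]
load one old old old eats eats T S P T this this => load one old old old eats eats one S P T this this   [T -> one]
load one old old old eats eats one S P T this this => load one old old old eats eats one this P T this this   [S -> this]
load one old old old eats eats one this P T this this => load one old old old eats eats one this eats T this this   [P -> eats]
load one old old old eats eats one this eats T this this => load one old old old eats eats one this eats one this this   [T -> one]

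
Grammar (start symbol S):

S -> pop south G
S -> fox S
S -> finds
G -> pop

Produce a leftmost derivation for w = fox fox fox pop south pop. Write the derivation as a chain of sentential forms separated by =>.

S => fox S   [S -> fox S]
fox S => fox fox S   [S -> fox S]
fox fox S => fox fox fox S   [S -> fox S]
fox fox fox S => fox fox fox pop south G   [S -> pop south G]
fox fox fox pop south G => fox fox fox pop south pop   [G -> pop]

S => fox S => fox fox S => fox fox fox S => fox fox fox pop south G => fox fox fox pop south pop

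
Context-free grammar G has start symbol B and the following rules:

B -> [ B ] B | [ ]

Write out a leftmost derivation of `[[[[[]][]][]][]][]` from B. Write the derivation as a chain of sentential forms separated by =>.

B=>[B]B=>[[B]B]B=>[[[B]B]B]B=>[[[[B]B]B]B]B=>[[[[[]]B]B]B]B=>[[[[[]][]]B]B]B=>[[[[[]][]][]]B]B=>[[[[[]][]][]][]]B=>[[[[[]][]][]][]][]

B => [B]B   [B -> [ B ] B]
[B]B => [[B]B]B   [B -> [ B ] B]
[[B]B]B => [[[B]B]B]B   [B -> [ B ] B]
[[[B]B]B]B => [[[[B]B]B]B]B   [B -> [ B ] B]
[[[[B]B]B]B]B => [[[[[]]B]B]B]B   [B -> [ ]]
[[[[[]]B]B]B]B => [[[[[]][]]B]B]B   [B -> [ ]]
[[[[[]][]]B]B]B => [[[[[]][]][]]B]B   [B -> [ ]]
[[[[[]][]][]]B]B => [[[[[]][]][]][]]B   [B -> [ ]]
[[[[[]][]][]][]]B => [[[[[]][]][]][]][]   [B -> [ ]]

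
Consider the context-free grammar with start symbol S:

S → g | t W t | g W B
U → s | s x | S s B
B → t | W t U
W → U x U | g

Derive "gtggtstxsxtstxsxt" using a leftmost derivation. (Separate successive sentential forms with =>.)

S => gWB   [S → g W B]
gWB => gUxUB   [W → U x U]
gUxUB => gSsBxUB   [U → S s B]
gSsBxUB => gtWtsBxUB   [S → t W t]
gtWtsBxUB => gtUxUtsBxUB   [W → U x U]
gtUxUtsBxUB => gtSsBxUtsBxUB   [U → S s B]
gtSsBxUtsBxUB => gtgWBsBxUtsBxUB   [S → g W B]
gtgWBsBxUtsBxUB => gtggBsBxUtsBxUB   [W → g]
gtggBsBxUtsBxUB => gtggtsBxUtsBxUB   [B → t]
gtggtsBxUtsBxUB => gtggtstxUtsBxUB   [B → t]
gtggtstxUtsBxUB => gtggtstxsxtsBxUB   [U → s x]
gtggtstxsxtsBxUB => gtggtstxsxtstxUB   [B → t]
gtggtstxsxtstxUB => gtggtstxsxtstxsxB   [U → s x]
gtggtstxsxtstxsxB => gtggtstxsxtstxsxt   [B → t]

S => gWB => gUxUB => gSsBxUB => gtWtsBxUB => gtUxUtsBxUB => gtSsBxUtsBxUB => gtgWBsBxUtsBxUB => gtggBsBxUtsBxUB => gtggtsBxUtsBxUB => gtggtstxUtsBxUB => gtggtstxsxtsBxUB => gtggtstxsxtstxUB => gtggtstxsxtstxsxB => gtggtstxsxtstxsxt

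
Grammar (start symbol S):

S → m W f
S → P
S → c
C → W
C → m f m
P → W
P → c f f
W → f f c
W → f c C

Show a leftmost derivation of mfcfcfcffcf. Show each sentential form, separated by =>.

S => mWf   [S → m W f]
mWf => mfcCf   [W → f c C]
mfcCf => mfcWf   [C → W]
mfcWf => mfcfcCf   [W → f c C]
mfcfcCf => mfcfcWf   [C → W]
mfcfcWf => mfcfcfcCf   [W → f c C]
mfcfcfcCf => mfcfcfcWf   [C → W]
mfcfcfcWf => mfcfcfcffcf   [W → f f c]

S => mWf => mfcCf => mfcWf => mfcfcCf => mfcfcWf => mfcfcfcCf => mfcfcfcWf => mfcfcfcffcf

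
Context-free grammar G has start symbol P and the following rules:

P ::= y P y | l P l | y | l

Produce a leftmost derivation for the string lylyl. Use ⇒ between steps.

P ⇒ lPl   [P ::= l P l]
lPl ⇒ lyPyl   [P ::= y P y]
lyPyl ⇒ lylyl   [P ::= l]

P ⇒ lPl ⇒ lyPyl ⇒ lylyl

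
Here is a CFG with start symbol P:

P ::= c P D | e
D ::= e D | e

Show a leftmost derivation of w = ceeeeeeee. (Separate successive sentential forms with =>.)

P => cPD   [P ::= c P D]
cPD => ceD   [P ::= e]
ceD => ceeD   [D ::= e D]
ceeD => ceeeD   [D ::= e D]
ceeeD => ceeeeD   [D ::= e D]
ceeeeD => ceeeeeD   [D ::= e D]
ceeeeeD => ceeeeeeD   [D ::= e D]
ceeeeeeD => ceeeeeeeD   [D ::= e D]
ceeeeeeeD => ceeeeeeee   [D ::= e]

P => cPD => ceD => ceeD => ceeeD => ceeeeD => ceeeeeD => ceeeeeeD => ceeeeeeeD => ceeeeeeee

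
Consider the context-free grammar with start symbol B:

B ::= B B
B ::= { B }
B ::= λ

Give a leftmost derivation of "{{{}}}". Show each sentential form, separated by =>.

B => {B} => {BB} => {{B}B} => {{{B}}B} => {{{}}B} => {{{}}}

B => {B}   [B ::= { B }]
{B} => {BB}   [B ::= B B]
{BB} => {{B}B}   [B ::= { B }]
{{B}B} => {{{B}}B}   [B ::= { B }]
{{{B}}B} => {{{}}B}   [B ::= λ]
{{{}}B} => {{{}}}   [B ::= λ]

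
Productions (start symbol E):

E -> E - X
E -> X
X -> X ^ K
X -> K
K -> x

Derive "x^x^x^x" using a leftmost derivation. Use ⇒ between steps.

E ⇒ X   [E -> X]
X ⇒ X^K   [X -> X ^ K]
X^K ⇒ X^K^K   [X -> X ^ K]
X^K^K ⇒ X^K^K^K   [X -> X ^ K]
X^K^K^K ⇒ K^K^K^K   [X -> K]
K^K^K^K ⇒ x^K^K^K   [K -> x]
x^K^K^K ⇒ x^x^K^K   [K -> x]
x^x^K^K ⇒ x^x^x^K   [K -> x]
x^x^x^K ⇒ x^x^x^x   [K -> x]

E⇒X⇒X^K⇒X^K^K⇒X^K^K^K⇒K^K^K^K⇒x^K^K^K⇒x^x^K^K⇒x^x^x^K⇒x^x^x^x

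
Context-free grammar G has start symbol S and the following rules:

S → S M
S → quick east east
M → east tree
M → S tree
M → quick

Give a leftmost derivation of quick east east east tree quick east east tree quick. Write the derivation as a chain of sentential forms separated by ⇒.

S ⇒ S M ⇒ S M M ⇒ S M M M ⇒ quick east east M M M ⇒ quick east east east tree M M ⇒ quick east east east tree S tree M ⇒ quick east east east tree quick east east tree M ⇒ quick east east east tree quick east east tree quick

S ⇒ S M   [S → S M]
S M ⇒ S M M   [S → S M]
S M M ⇒ S M M M   [S → S M]
S M M M ⇒ quick east east M M M   [S → quick east east]
quick east east M M M ⇒ quick east east east tree M M   [M → east tree]
quick east east east tree M M ⇒ quick east east east tree S tree M   [M → S tree]
quick east east east tree S tree M ⇒ quick east east east tree quick east east tree M   [S → quick east east]
quick east east east tree quick east east tree M ⇒ quick east east east tree quick east east tree quick   [M → quick]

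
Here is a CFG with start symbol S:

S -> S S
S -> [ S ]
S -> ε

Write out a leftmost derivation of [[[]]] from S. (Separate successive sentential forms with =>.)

S=>SS=>[S]S=>[SS]S=>[SSS]S=>[[S]SS]S=>[[SS]SS]S=>[[[S]S]SS]S=>[[[]S]SS]S=>[[[]]SS]S=>[[[]]S]S=>[[[]]]S=>[[[]]]

S => SS   [S -> S S]
SS => [S]S   [S -> [ S ]]
[S]S => [SS]S   [S -> S S]
[SS]S => [SSS]S   [S -> S S]
[SSS]S => [[S]SS]S   [S -> [ S ]]
[[S]SS]S => [[SS]SS]S   [S -> S S]
[[SS]SS]S => [[[S]S]SS]S   [S -> [ S ]]
[[[S]S]SS]S => [[[]S]SS]S   [S -> ε]
[[[]S]SS]S => [[[]]SS]S   [S -> ε]
[[[]]SS]S => [[[]]S]S   [S -> ε]
[[[]]S]S => [[[]]]S   [S -> ε]
[[[]]]S => [[[]]]   [S -> ε]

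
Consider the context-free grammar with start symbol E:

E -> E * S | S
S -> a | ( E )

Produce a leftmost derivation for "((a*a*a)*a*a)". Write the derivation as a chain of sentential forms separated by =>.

E => S   [E -> S]
S => (E)   [S -> ( E )]
(E) => (E*S)   [E -> E * S]
(E*S) => (E*S*S)   [E -> E * S]
(E*S*S) => (S*S*S)   [E -> S]
(S*S*S) => ((E)*S*S)   [S -> ( E )]
((E)*S*S) => ((E*S)*S*S)   [E -> E * S]
((E*S)*S*S) => ((E*S*S)*S*S)   [E -> E * S]
((E*S*S)*S*S) => ((S*S*S)*S*S)   [E -> S]
((S*S*S)*S*S) => ((a*S*S)*S*S)   [S -> a]
((a*S*S)*S*S) => ((a*a*S)*S*S)   [S -> a]
((a*a*S)*S*S) => ((a*a*a)*S*S)   [S -> a]
((a*a*a)*S*S) => ((a*a*a)*a*S)   [S -> a]
((a*a*a)*a*S) => ((a*a*a)*a*a)   [S -> a]

E => S => (E) => (E*S) => (E*S*S) => (S*S*S) => ((E)*S*S) => ((E*S)*S*S) => ((E*S*S)*S*S) => ((S*S*S)*S*S) => ((a*S*S)*S*S) => ((a*a*S)*S*S) => ((a*a*a)*S*S) => ((a*a*a)*a*S) => ((a*a*a)*a*a)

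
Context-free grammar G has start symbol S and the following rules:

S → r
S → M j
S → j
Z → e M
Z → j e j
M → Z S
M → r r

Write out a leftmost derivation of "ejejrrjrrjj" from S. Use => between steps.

S => Mj   [S → M j]
Mj => ZSj   [M → Z S]
ZSj => eMSj   [Z → e M]
eMSj => eZSSj   [M → Z S]
eZSSj => ejejSSj   [Z → j e j]
ejejSSj => ejejMjSj   [S → M j]
ejejMjSj => ejejrrjSj   [M → r r]
ejejrrjSj => ejejrrjMjj   [S → M j]
ejejrrjMjj => ejejrrjrrjj   [M → r r]

S => Mj => ZSj => eMSj => eZSSj => ejejSSj => ejejMjSj => ejejrrjSj => ejejrrjMjj => ejejrrjrrjj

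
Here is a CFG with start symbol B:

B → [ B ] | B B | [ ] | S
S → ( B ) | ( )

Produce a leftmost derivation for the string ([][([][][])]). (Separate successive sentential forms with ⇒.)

B⇒S⇒(B)⇒(BB)⇒([]B)⇒([][B])⇒([][S])⇒([][(B)])⇒([][(BB)])⇒([][(BBB)])⇒([][([]BB)])⇒([][([][]B)])⇒([][([][][])])

B ⇒ S   [B → S]
S ⇒ (B)   [S → ( B )]
(B) ⇒ (BB)   [B → B B]
(BB) ⇒ ([]B)   [B → [ ]]
([]B) ⇒ ([][B])   [B → [ B ]]
([][B]) ⇒ ([][S])   [B → S]
([][S]) ⇒ ([][(B)])   [S → ( B )]
([][(B)]) ⇒ ([][(BB)])   [B → B B]
([][(BB)]) ⇒ ([][(BBB)])   [B → B B]
([][(BBB)]) ⇒ ([][([]BB)])   [B → [ ]]
([][([]BB)]) ⇒ ([][([][]B)])   [B → [ ]]
([][([][]B)]) ⇒ ([][([][][])])   [B → [ ]]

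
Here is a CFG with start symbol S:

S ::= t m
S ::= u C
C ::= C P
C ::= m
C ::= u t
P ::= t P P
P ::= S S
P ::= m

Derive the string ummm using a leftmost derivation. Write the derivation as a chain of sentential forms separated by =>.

S => uC => uCP => uCPP => umPP => ummP => ummm

S => uC   [S ::= u C]
uC => uCP   [C ::= C P]
uCP => uCPP   [C ::= C P]
uCPP => umPP   [C ::= m]
umPP => ummP   [P ::= m]
ummP => ummm   [P ::= m]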